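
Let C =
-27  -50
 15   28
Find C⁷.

tr C = 1 and det C = -6, so the characteristic polynomial is λ² − (1)λ + (-6) with roots -2 and 3.
Eigenvectors give P = [[-2, -5], [1, 3]] with P⁻¹ = [[-3, -5], [1, 2]], and C = P·diag(-2, 3)·P⁻¹.
Then C⁷ = P·diag(-128, 2187)·P⁻¹ = [[256, -10935], [-128, 6561]] · [[-3, -5], [1, 2]] = [[-11703, -23150], [6945, 13762]].

[[-11703, -23150], [6945, 13762]]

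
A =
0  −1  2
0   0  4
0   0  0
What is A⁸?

[[0, 0, 0], [0, 0, 0], [0, 0, 0]]

A is strictly triangular, hence nilpotent: A³ = 0, so A⁸ = 0.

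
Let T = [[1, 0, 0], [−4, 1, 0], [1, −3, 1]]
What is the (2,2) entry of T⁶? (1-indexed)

1

T = I + N where N = [[0, 0, 0], [−4, 0, 0], [1, −3, 0]] is strictly lower-triangular, so N³ = 0.
(I + N)⁶ = I + 6·N + 15·N² = [[1, 0, 0], [−24, 1, 0], [186, −18, 1]].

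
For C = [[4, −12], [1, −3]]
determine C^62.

[[4, −12], [1, −3]]

C² = C (a projection; rank 1, trace 1), so C^62 = C.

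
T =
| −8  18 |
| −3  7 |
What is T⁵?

[[−98, 198], [−33, 67]]

tr T = −1 and det T = −2, so the characteristic polynomial is λ² − (−1)λ + (−2) with roots −2 and 1.
Eigenvectors give P = [[3, 2], [1, 1]] with P⁻¹ = [[1, −2], [−1, 3]], and T = P·diag(−2, 1)·P⁻¹.
Then T⁵ = P·diag(−32, 1)·P⁻¹ = [[−96, 2], [−32, 1]] · [[1, −2], [−1, 3]] = [[−98, 198], [−33, 67]].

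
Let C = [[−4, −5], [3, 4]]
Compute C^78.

C² = I (check: tr C = 0 and det C = −1), so C^78 = I since 78 is even.

[[1, 0], [0, 1]]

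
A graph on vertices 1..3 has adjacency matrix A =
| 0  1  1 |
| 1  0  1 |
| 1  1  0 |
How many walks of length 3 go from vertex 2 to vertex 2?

2

The number of length-3 walks from vertex 2 to vertex 2 is entry (2,2) of A^3, where A is the adjacency matrix.
A^2 = [[2, 1, 1], [1, 2, 1], [1, 1, 2]]
A^3 = [[2, 3, 3], [3, 2, 3], [3, 3, 2]]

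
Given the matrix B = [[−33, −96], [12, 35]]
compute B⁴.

tr B = 2 and det B = −3, so the characteristic polynomial is λ² − (2)λ + (−3) with roots −1 and 3.
Eigenvectors give P = [[3, 8], [−1, −3]] with P⁻¹ = [[3, 8], [−1, −3]], and B = P·diag(−1, 3)·P⁻¹.
Then B⁴ = P·diag(1, 81)·P⁻¹ = [[3, 648], [−1, −243]] · [[3, 8], [−1, −3]] = [[−639, −1920], [240, 721]].

[[−639, −1920], [240, 721]]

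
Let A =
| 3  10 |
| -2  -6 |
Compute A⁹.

tr A = -3 and det A = 2, so the characteristic polynomial is λ² − (-3)λ + (2) with roots -2 and -1.
Eigenvectors give P = [[-2, -5], [1, 2]] with P⁻¹ = [[2, 5], [-1, -2]], and A = P·diag(-2, -1)·P⁻¹.
Then A⁹ = P·diag(-512, -1)·P⁻¹ = [[1024, 5], [-512, -2]] · [[2, 5], [-1, -2]] = [[2043, 5110], [-1022, -2556]].

[[2043, 5110], [-1022, -2556]]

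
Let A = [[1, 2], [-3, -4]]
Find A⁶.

[[-125, -126], [189, 190]]

tr A = -3 and det A = 2, so the characteristic polynomial is λ² − (-3)λ + (2) with roots -1 and -2.
Eigenvectors give P = [[-1, 2], [1, -3]] with P⁻¹ = [[-3, -2], [-1, -1]], and A = P·diag(-1, -2)·P⁻¹.
Then A⁶ = P·diag(1, 64)·P⁻¹ = [[-1, 128], [1, -192]] · [[-3, -2], [-1, -1]] = [[-125, -126], [189, 190]].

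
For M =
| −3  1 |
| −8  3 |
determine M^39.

[[−3, 1], [−8, 3]]

M² = I (check: tr M = 0 and det M = −1), so M^39 = M since 39 is odd.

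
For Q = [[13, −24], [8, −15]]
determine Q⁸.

[[−19679, 39360], [−13120, 26241]]

tr Q = −2 and det Q = −3, so the characteristic polynomial is λ² − (−2)λ + (−3) with roots 1 and −3.
Eigenvectors give P = [[2, −3], [1, −2]] with P⁻¹ = [[2, −3], [1, −2]], and Q = P·diag(1, −3)·P⁻¹.
Then Q⁸ = P·diag(1, 6561)·P⁻¹ = [[2, −19683], [1, −13122]] · [[2, −3], [1, −2]] = [[−19679, 39360], [−13120, 26241]].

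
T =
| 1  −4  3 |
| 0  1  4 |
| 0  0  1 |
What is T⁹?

T = I + N where N = [[0, −4, 3], [0, 0, 4], [0, 0, 0]] is strictly upper-triangular, so N³ = 0.
(I + N)⁹ = I + 9·N + 36·N² = [[1, −36, −549], [0, 1, 36], [0, 0, 1]].

[[1, −36, −549], [0, 1, 36], [0, 0, 1]]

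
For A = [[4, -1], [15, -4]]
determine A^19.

A² = I (check: tr A = 0 and det A = -1), so A^19 = A since 19 is odd.

[[4, -1], [15, -4]]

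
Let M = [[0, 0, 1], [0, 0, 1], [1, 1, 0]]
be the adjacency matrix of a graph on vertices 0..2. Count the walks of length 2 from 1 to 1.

The number of length-2 walks from vertex 1 to vertex 1 is entry (1,1) of M², where M is the adjacency matrix.
M² = [[1, 1, 0], [1, 1, 0], [0, 0, 2]]

1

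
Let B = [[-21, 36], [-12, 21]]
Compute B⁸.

tr B = 0 and det B = -9, so the characteristic polynomial is λ² − (0)λ + (-9) with roots 3 and -3.
Eigenvectors give P = [[3, 2], [2, 1]] with P⁻¹ = [[-1, 2], [2, -3]], and B = P·diag(3, -3)·P⁻¹.
Then B⁸ = P·diag(6561, 6561)·P⁻¹ = [[19683, 13122], [13122, 6561]] · [[-1, 2], [2, -3]] = [[6561, 0], [0, 6561]].

[[6561, 0], [0, 6561]]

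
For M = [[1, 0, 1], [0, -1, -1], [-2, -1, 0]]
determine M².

[[-1, -1, 1], [2, 2, 1], [-2, 1, -1]]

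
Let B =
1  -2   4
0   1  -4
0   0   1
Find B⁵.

[[1, -10, 100], [0, 1, -20], [0, 0, 1]]

B = I + N where N = [[0, -2, 4], [0, 0, -4], [0, 0, 0]] is strictly upper-triangular, so N³ = 0.
(I + N)⁵ = I + 5·N + 10·N² = [[1, -10, 100], [0, 1, -20], [0, 0, 1]].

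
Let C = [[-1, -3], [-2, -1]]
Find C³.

[[-19, -27], [-18, -19]]

C² = [[7, 6], [4, 7]]
C³ = [[-19, -27], [-18, -19]]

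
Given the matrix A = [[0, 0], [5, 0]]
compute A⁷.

A is strictly triangular, hence nilpotent: A² = 0, so A⁷ = 0.

[[0, 0], [0, 0]]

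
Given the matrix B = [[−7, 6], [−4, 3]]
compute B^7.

tr B = −4 and det B = 3, so the characteristic polynomial is λ² − (−4)λ + (3) with roots −3 and −1.
Eigenvectors give P = [[−3, −1], [−2, −1]] with P⁻¹ = [[−1, 1], [2, −3]], and B = P·diag(−3, −1)·P⁻¹.
Then B^7 = P·diag(−2187, −1)·P⁻¹ = [[6561, 1], [4374, 1]] · [[−1, 1], [2, −3]] = [[−6559, 6558], [−4372, 4371]].

[[−6559, 6558], [−4372, 4371]]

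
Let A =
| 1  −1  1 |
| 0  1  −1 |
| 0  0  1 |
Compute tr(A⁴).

3

A = I + N where N = [[0, −1, 1], [0, 0, −1], [0, 0, 0]] is strictly upper-triangular, so N³ = 0.
(I + N)⁴ = I + 4·N + 6·N² = [[1, −4, 10], [0, 1, −4], [0, 0, 1]].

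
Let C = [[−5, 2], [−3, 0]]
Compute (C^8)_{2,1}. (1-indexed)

tr C = −5 and det C = 6, so the characteristic polynomial is λ² − (−5)λ + (6) with roots −3 and −2.
Eigenvectors give P = [[1, −2], [1, −3]] with P⁻¹ = [[3, −2], [1, −1]], and C = P·diag(−3, −2)·P⁻¹.
Then C^8 = P·diag(6561, 256)·P⁻¹ = [[6561, −512], [6561, −768]] · [[3, −2], [1, −1]] = [[19171, −12610], [18915, −12354]].

18915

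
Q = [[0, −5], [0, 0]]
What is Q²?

Q is strictly triangular, hence nilpotent: Q² = 0, so Q² = 0.

[[0, 0], [0, 0]]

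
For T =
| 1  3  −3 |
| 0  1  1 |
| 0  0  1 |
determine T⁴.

T = I + N where N = [[0, 3, −3], [0, 0, 1], [0, 0, 0]] is strictly upper-triangular, so N³ = 0.
(I + N)⁴ = I + 4·N + 6·N² = [[1, 12, 6], [0, 1, 4], [0, 0, 1]].

[[1, 12, 6], [0, 1, 4], [0, 0, 1]]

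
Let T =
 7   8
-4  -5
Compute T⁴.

[[161, 160], [-80, -79]]

tr T = 2 and det T = -3, so the characteristic polynomial is λ² − (2)λ + (-3) with roots 3 and -1.
Eigenvectors give P = [[-2, -1], [1, 1]] with P⁻¹ = [[-1, -1], [1, 2]], and T = P·diag(3, -1)·P⁻¹.
Then T⁴ = P·diag(81, 1)·P⁻¹ = [[-162, -1], [81, 1]] · [[-1, -1], [1, 2]] = [[161, 160], [-80, -79]].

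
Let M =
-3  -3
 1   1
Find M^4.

M^2 = [[6, 6], [-2, -2]]
M^3 = [[-12, -12], [4, 4]]
M^4 = [[24, 24], [-8, -8]]

[[24, 24], [-8, -8]]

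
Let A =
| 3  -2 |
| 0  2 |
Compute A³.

[[27, -38], [0, 8]]

A² = [[9, -10], [0, 4]]
A³ = [[27, -38], [0, 8]]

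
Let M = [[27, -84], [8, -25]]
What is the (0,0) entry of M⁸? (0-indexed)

45921

tr M = 2 and det M = -3, so the characteristic polynomial is λ² − (2)λ + (-3) with roots -1 and 3.
Eigenvectors give P = [[-3, 7], [-1, 2]] with P⁻¹ = [[2, -7], [1, -3]], and M = P·diag(-1, 3)·P⁻¹.
Then M⁸ = P·diag(1, 6561)·P⁻¹ = [[-3, 45927], [-1, 13122]] · [[2, -7], [1, -3]] = [[45921, -137760], [13120, -39359]].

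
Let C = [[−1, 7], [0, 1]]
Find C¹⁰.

[[1, 0], [0, 1]]

C² = I (check: tr C = 0 and det C = −1), so C¹⁰ = I since 10 is even.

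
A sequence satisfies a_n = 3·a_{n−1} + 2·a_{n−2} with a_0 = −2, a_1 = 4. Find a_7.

With companion matrix M = [[3, 2], [1, 0]], [a_n, a_{n−1}]ᵀ = M·[a_{n−1}, a_{n−2}]ᵀ, so [a_7, a_6]ᵀ = M⁶·[a_1, a_0]ᵀ.
M⁶ = [[1763, 990], [495, 278]], giving [a_7, a_6]ᵀ = [[5072], [1424]].

5072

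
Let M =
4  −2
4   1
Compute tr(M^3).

−55

M^2 = [[8, −10], [20, −7]]
M^3 = [[−8, −26], [52, −47]]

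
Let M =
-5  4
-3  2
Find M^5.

tr M = -3 and det M = 2, so the characteristic polynomial is λ² − (-3)λ + (2) with roots -2 and -1.
Eigenvectors give P = [[4, 1], [3, 1]] with P⁻¹ = [[1, -1], [-3, 4]], and M = P·diag(-2, -1)·P⁻¹.
Then M^5 = P·diag(-32, -1)·P⁻¹ = [[-128, -1], [-96, -1]] · [[1, -1], [-3, 4]] = [[-125, 124], [-93, 92]].

[[-125, 124], [-93, 92]]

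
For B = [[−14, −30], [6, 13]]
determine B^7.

tr B = −1 and det B = −2, so the characteristic polynomial is λ² − (−1)λ + (−2) with roots 1 and −2.
Eigenvectors give P = [[−2, 5], [1, −2]] with P⁻¹ = [[2, 5], [1, 2]], and B = P·diag(1, −2)·P⁻¹.
Then B^7 = P·diag(1, −128)·P⁻¹ = [[−2, −640], [1, 256]] · [[2, 5], [1, 2]] = [[−644, −1290], [258, 517]].

[[−644, −1290], [258, 517]]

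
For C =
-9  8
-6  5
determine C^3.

[[-105, 104], [-78, 77]]

tr C = -4 and det C = 3, so the characteristic polynomial is λ² − (-4)λ + (3) with roots -1 and -3.
Eigenvectors give P = [[1, 4], [1, 3]] with P⁻¹ = [[-3, 4], [1, -1]], and C = P·diag(-1, -3)·P⁻¹.
Then C^3 = P·diag(-1, -27)·P⁻¹ = [[-1, -108], [-1, -81]] · [[-3, 4], [1, -1]] = [[-105, 104], [-78, 77]].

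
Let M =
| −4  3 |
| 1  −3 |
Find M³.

[[−97, 120], [40, −57]]

M² = [[19, −21], [−7, 12]]
M³ = [[−97, 120], [40, −57]]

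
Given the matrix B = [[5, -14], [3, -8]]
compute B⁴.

tr B = -3 and det B = 2, so the characteristic polynomial is λ² − (-3)λ + (2) with roots -2 and -1.
Eigenvectors give P = [[2, 7], [1, 3]] with P⁻¹ = [[-3, 7], [1, -2]], and B = P·diag(-2, -1)·P⁻¹.
Then B⁴ = P·diag(16, 1)·P⁻¹ = [[32, 7], [16, 3]] · [[-3, 7], [1, -2]] = [[-89, 210], [-45, 106]].

[[-89, 210], [-45, 106]]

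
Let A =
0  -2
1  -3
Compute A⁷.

tr A = -3 and det A = 2, so the characteristic polynomial is λ² − (-3)λ + (2) with roots -2 and -1.
Eigenvectors give P = [[1, 2], [1, 1]] with P⁻¹ = [[-1, 2], [1, -1]], and A = P·diag(-2, -1)·P⁻¹.
Then A⁷ = P·diag(-128, -1)·P⁻¹ = [[-128, -2], [-128, -1]] · [[-1, 2], [1, -1]] = [[126, -254], [127, -255]].

[[126, -254], [127, -255]]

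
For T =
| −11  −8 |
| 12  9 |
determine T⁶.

tr T = −2 and det T = −3, so the characteristic polynomial is λ² − (−2)λ + (−3) with roots 1 and −3.
Eigenvectors give P = [[−2, −1], [3, 1]] with P⁻¹ = [[1, 1], [−3, −2]], and T = P·diag(1, −3)·P⁻¹.
Then T⁶ = P·diag(1, 729)·P⁻¹ = [[−2, −729], [3, 729]] · [[1, 1], [−3, −2]] = [[2185, 1456], [−2184, −1455]].

[[2185, 1456], [−2184, −1455]]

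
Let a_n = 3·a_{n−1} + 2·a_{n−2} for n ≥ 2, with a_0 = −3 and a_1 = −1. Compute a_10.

−213825

With companion matrix A = [[3, 2], [1, 0]], [a_n, a_{n−1}]ᵀ = A·[a_{n−1}, a_{n−2}]ᵀ, so [a_10, a_9]ᵀ = A⁹·[a_1, a_0]ᵀ.
A⁹ = [[79647, 44726], [22363, 12558]], giving [a_10, a_9]ᵀ = [[−213825], [−60037]].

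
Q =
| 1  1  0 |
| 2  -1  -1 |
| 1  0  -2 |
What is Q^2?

[[3, 0, -1], [-1, 3, 3], [-1, 1, 4]]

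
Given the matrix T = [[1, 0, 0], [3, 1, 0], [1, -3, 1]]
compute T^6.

T = I + N where N = [[0, 0, 0], [3, 0, 0], [1, -3, 0]] is strictly lower-triangular, so N^3 = 0.
(I + N)^6 = I + 6·N + 15·N^2 = [[1, 0, 0], [18, 1, 0], [-129, -18, 1]].

[[1, 0, 0], [18, 1, 0], [-129, -18, 1]]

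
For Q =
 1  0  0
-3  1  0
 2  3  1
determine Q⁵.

[[1, 0, 0], [-15, 1, 0], [-80, 15, 1]]

Q = I + N where N = [[0, 0, 0], [-3, 0, 0], [2, 3, 0]] is strictly lower-triangular, so N³ = 0.
(I + N)⁵ = I + 5·N + 10·N² = [[1, 0, 0], [-15, 1, 0], [-80, 15, 1]].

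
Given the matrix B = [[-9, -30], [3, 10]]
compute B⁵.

B² = B (a projection; rank 1, trace 1), so B⁵ = B.

[[-9, -30], [3, 10]]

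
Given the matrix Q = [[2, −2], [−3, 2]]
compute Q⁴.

Q² = [[10, −8], [−12, 10]]
Q³ = [[44, −36], [−54, 44]]
Q⁴ = [[196, −160], [−240, 196]]

[[196, −160], [−240, 196]]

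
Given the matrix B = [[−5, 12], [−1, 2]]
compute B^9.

tr B = −3 and det B = 2, so the characteristic polynomial is λ² − (−3)λ + (2) with roots −2 and −1.
Eigenvectors give P = [[4, 3], [1, 1]] with P⁻¹ = [[1, −3], [−1, 4]], and B = P·diag(−2, −1)·P⁻¹.
Then B^9 = P·diag(−512, −1)·P⁻¹ = [[−2048, −3], [−512, −1]] · [[1, −3], [−1, 4]] = [[−2045, 6132], [−511, 1532]].

[[−2045, 6132], [−511, 1532]]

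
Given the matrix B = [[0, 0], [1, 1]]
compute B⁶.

[[0, 0], [1, 1]]

B² = B (a projection; rank 1, trace 1), so B⁶ = B.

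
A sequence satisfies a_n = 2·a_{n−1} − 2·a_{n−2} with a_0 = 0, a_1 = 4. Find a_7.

−32

With companion matrix C = [[2, −2], [1, 0]], [a_n, a_{n−1}]ᵀ = C·[a_{n−1}, a_{n−2}]ᵀ, so [a_7, a_6]ᵀ = C⁶·[a_1, a_0]ᵀ.
C⁶ = [[−8, 16], [−8, 8]], giving [a_7, a_6]ᵀ = [[−32], [−32]].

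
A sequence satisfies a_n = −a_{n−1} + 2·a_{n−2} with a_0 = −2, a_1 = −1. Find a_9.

With companion matrix M = [[−1, 2], [1, 0]], [a_n, a_{n−1}]ᵀ = M·[a_{n−1}, a_{n−2}]ᵀ, so [a_9, a_8]ᵀ = M⁸·[a_1, a_0]ᵀ.
M⁸ = [[171, −170], [−85, 86]], giving [a_9, a_8]ᵀ = [[169], [−87]].

169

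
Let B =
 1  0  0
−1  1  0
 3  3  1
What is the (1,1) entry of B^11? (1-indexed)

1

B = I + N where N = [[0, 0, 0], [−1, 0, 0], [3, 3, 0]] is strictly lower-triangular, so N^3 = 0.
(I + N)^11 = I + 11·N + 55·N^2 = [[1, 0, 0], [−11, 1, 0], [−132, 33, 1]].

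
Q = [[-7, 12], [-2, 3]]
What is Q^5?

tr Q = -4 and det Q = 3, so the characteristic polynomial is λ² − (-4)λ + (3) with roots -3 and -1.
Eigenvectors give P = [[3, -2], [1, -1]] with P⁻¹ = [[1, -2], [1, -3]], and Q = P·diag(-3, -1)·P⁻¹.
Then Q^5 = P·diag(-243, -1)·P⁻¹ = [[-729, 2], [-243, 1]] · [[1, -2], [1, -3]] = [[-727, 1452], [-242, 483]].

[[-727, 1452], [-242, 483]]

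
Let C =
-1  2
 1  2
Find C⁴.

[[11, 18], [9, 38]]

C² = [[3, 2], [1, 6]]
C³ = [[-1, 10], [5, 14]]
C⁴ = [[11, 18], [9, 38]]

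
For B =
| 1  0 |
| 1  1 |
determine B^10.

[[1, 0], [10, 1]]

B = I + N where N = [[0, 0], [1, 0]] is strictly lower-triangular, so N^2 = 0.
(I + N)^10 = I + 10·N = [[1, 0], [10, 1]].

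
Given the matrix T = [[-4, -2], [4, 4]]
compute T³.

[[-32, -16], [32, 32]]

T² = [[8, 0], [0, 8]]
T³ = [[-32, -16], [32, 32]]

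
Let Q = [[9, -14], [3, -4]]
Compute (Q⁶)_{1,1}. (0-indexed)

-3926

tr Q = 5 and det Q = 6, so the characteristic polynomial is λ² − (5)λ + (6) with roots 3 and 2.
Eigenvectors give P = [[7, 2], [3, 1]] with P⁻¹ = [[1, -2], [-3, 7]], and Q = P·diag(3, 2)·P⁻¹.
Then Q⁶ = P·diag(729, 64)·P⁻¹ = [[5103, 128], [2187, 64]] · [[1, -2], [-3, 7]] = [[4719, -9310], [1995, -3926]].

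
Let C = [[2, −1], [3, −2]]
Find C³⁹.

[[2, −1], [3, −2]]

C² = I (check: tr C = 0 and det C = −1), so C³⁹ = C since 39 is odd.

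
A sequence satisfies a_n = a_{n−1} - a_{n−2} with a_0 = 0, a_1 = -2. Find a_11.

2

With companion matrix T = [[1, -1], [1, 0]], [a_n, a_{n−1}]ᵀ = T·[a_{n−1}, a_{n−2}]ᵀ, so [a_11, a_10]ᵀ = T^10·[a_1, a_0]ᵀ.
T^10 = [[-1, 1], [-1, 0]], giving [a_11, a_10]ᵀ = [[2], [2]].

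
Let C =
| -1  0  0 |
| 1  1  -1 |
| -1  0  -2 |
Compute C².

[[1, 0, 0], [1, 1, 1], [3, 0, 4]]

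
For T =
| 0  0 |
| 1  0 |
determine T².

[[0, 0], [0, 0]]

T is strictly triangular, hence nilpotent: T² = 0, so T² = 0.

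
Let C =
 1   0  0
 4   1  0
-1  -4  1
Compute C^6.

C = I + N where N = [[0, 0, 0], [4, 0, 0], [-1, -4, 0]] is strictly lower-triangular, so N^3 = 0.
(I + N)^6 = I + 6·N + 15·N^2 = [[1, 0, 0], [24, 1, 0], [-246, -24, 1]].

[[1, 0, 0], [24, 1, 0], [-246, -24, 1]]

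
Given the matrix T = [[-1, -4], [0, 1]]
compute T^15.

T² = I (check: tr T = 0 and det T = -1), so T^15 = T since 15 is odd.

[[-1, -4], [0, 1]]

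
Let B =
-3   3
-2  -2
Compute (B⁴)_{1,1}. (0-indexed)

B² = [[3, -15], [10, -2]]
B³ = [[21, 39], [-26, 34]]
B⁴ = [[-141, -15], [10, -146]]

-146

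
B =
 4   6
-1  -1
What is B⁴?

tr B = 3 and det B = 2, so the characteristic polynomial is λ² − (3)λ + (2) with roots 1 and 2.
Eigenvectors give P = [[2, -3], [-1, 1]] with P⁻¹ = [[-1, -3], [-1, -2]], and B = P·diag(1, 2)·P⁻¹.
Then B⁴ = P·diag(1, 16)·P⁻¹ = [[2, -48], [-1, 16]] · [[-1, -3], [-1, -2]] = [[46, 90], [-15, -29]].

[[46, 90], [-15, -29]]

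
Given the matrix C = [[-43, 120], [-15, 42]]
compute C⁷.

[[-20707, 55560], [-6945, 18648]]

tr C = -1 and det C = -6, so the characteristic polynomial is λ² − (-1)λ + (-6) with roots 2 and -3.
Eigenvectors give P = [[-8, 3], [-3, 1]] with P⁻¹ = [[1, -3], [3, -8]], and C = P·diag(2, -3)·P⁻¹.
Then C⁷ = P·diag(128, -2187)·P⁻¹ = [[-1024, -6561], [-384, -2187]] · [[1, -3], [3, -8]] = [[-20707, 55560], [-6945, 18648]].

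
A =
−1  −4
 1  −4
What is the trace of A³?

A² = [[−3, 20], [−5, 12]]
A³ = [[23, −68], [17, −28]]

−5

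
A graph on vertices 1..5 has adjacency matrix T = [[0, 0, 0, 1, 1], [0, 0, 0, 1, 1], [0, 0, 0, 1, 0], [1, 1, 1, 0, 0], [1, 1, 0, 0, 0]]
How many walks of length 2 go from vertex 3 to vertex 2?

1

The number of length-2 walks from vertex 3 to vertex 2 is entry (3,2) of T^2, where T is the adjacency matrix.
T^2 = [[2, 2, 1, 0, 0], [2, 2, 1, 0, 0], [1, 1, 1, 0, 0], [0, 0, 0, 3, 2], [0, 0, 0, 2, 2]]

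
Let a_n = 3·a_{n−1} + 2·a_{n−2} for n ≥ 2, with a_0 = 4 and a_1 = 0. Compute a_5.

With companion matrix M = [[3, 2], [1, 0]], [a_n, a_{n−1}]ᵀ = M·[a_{n−1}, a_{n−2}]ᵀ, so [a_5, a_4]ᵀ = M^4·[a_1, a_0]ᵀ.
M^4 = [[139, 78], [39, 22]], giving [a_5, a_4]ᵀ = [[312], [88]].

312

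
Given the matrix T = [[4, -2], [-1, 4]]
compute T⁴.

T² = [[18, -16], [-8, 18]]
T³ = [[88, -100], [-50, 88]]
T⁴ = [[452, -576], [-288, 452]]

[[452, -576], [-288, 452]]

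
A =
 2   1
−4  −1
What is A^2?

[[0, 1], [−4, −3]]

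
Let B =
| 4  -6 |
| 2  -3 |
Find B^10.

[[4, -6], [2, -3]]

B² = B (a projection; rank 1, trace 1), so B^10 = B.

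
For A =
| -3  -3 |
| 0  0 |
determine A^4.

A^2 = [[9, 9], [0, 0]]
A^3 = [[-27, -27], [0, 0]]
A^4 = [[81, 81], [0, 0]]

[[81, 81], [0, 0]]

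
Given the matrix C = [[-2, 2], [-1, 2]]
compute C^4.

C^2 = [[2, 0], [0, 2]]
C^3 = [[-4, 4], [-2, 4]]
C^4 = [[4, 0], [0, 4]]

[[4, 0], [0, 4]]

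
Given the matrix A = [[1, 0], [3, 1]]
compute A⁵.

[[1, 0], [15, 1]]

A = I + N where N = [[0, 0], [3, 0]] is strictly lower-triangular, so N² = 0.
(I + N)⁵ = I + 5·N = [[1, 0], [15, 1]].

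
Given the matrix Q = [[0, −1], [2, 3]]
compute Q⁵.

[[−30, −31], [62, 63]]

tr Q = 3 and det Q = 2, so the characteristic polynomial is λ² − (3)λ + (2) with roots 2 and 1.
Eigenvectors give P = [[−1, −1], [2, 1]] with P⁻¹ = [[1, 1], [−2, −1]], and Q = P·diag(2, 1)·P⁻¹.
Then Q⁵ = P·diag(32, 1)·P⁻¹ = [[−32, −1], [64, 1]] · [[1, 1], [−2, −1]] = [[−30, −31], [62, 63]].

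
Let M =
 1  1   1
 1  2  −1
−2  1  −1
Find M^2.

[[0, 4, −1], [5, 4, 0], [1, −1, −2]]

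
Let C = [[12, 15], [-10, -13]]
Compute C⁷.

[[4758, 6945], [-4630, -6817]]

tr C = -1 and det C = -6, so the characteristic polynomial is λ² − (-1)λ + (-6) with roots -3 and 2.
Eigenvectors give P = [[-1, 3], [1, -2]] with P⁻¹ = [[2, 3], [1, 1]], and C = P·diag(-3, 2)·P⁻¹.
Then C⁷ = P·diag(-2187, 128)·P⁻¹ = [[2187, 384], [-2187, -256]] · [[2, 3], [1, 1]] = [[4758, 6945], [-4630, -6817]].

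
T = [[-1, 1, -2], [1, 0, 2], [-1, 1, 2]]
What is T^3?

T^2 = [[4, -3, 0], [-3, 3, 2], [0, 1, 8]]
T^3 = [[-7, 4, -14], [4, -1, 16], [-7, 8, 18]]

[[-7, 4, -14], [4, -1, 16], [-7, 8, 18]]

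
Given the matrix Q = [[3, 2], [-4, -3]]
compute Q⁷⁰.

[[1, 0], [0, 1]]

Q² = I (check: tr Q = 0 and det Q = -1), so Q⁷⁰ = I since 70 is even.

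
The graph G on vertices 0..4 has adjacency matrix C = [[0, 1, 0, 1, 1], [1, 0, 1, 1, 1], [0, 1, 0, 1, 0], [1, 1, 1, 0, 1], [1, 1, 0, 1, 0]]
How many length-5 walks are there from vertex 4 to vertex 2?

The number of length-5 walks from vertex 4 to vertex 2 is entry (4,2) of C^5, where C is the adjacency matrix.
C^2 = [[3, 2, 2, 2, 2], [2, 4, 1, 3, 2], [2, 1, 2, 1, 2], [2, 3, 1, 4, 2], [2, 2, 2, 2, 3]]
C^3 = [[6, 9, 4, 9, 7], [9, 8, 7, 9, 9], [4, 7, 2, 7, 4], [9, 9, 7, 8, 9], [7, 9, 4, 9, 6]]
C^4 = [[25, 26, 18, 26, 24], [26, 34, 17, 33, 26], [18, 17, 14, 17, 18], [26, 33, 17, 34, 26], [24, 26, 18, 26, 25]]
C^5 = [[76, 93, 52, 93, 77], [93, 102, 67, 103, 93], [52, 67, 34, 67, 52], [93, 103, 67, 102, 93], [77, 93, 52, 93, 76]]

52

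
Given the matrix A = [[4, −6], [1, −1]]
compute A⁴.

tr A = 3 and det A = 2, so the characteristic polynomial is λ² − (3)λ + (2) with roots 2 and 1.
Eigenvectors give P = [[−3, 2], [−1, 1]] with P⁻¹ = [[−1, 2], [−1, 3]], and A = P·diag(2, 1)·P⁻¹.
Then A⁴ = P·diag(16, 1)·P⁻¹ = [[−48, 2], [−16, 1]] · [[−1, 2], [−1, 3]] = [[46, −90], [15, −29]].

[[46, −90], [15, −29]]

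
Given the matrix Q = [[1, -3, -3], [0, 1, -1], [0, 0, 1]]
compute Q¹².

Q = I + N where N = [[0, -3, -3], [0, 0, -1], [0, 0, 0]] is strictly upper-triangular, so N³ = 0.
(I + N)¹² = I + 12·N + 66·N² = [[1, -36, 162], [0, 1, -12], [0, 0, 1]].

[[1, -36, 162], [0, 1, -12], [0, 0, 1]]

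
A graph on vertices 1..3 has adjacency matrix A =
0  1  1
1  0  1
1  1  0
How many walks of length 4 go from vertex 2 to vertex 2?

6

The number of length-4 walks from vertex 2 to vertex 2 is entry (2,2) of A^4, where A is the adjacency matrix.
A^2 = [[2, 1, 1], [1, 2, 1], [1, 1, 2]]
A^3 = [[2, 3, 3], [3, 2, 3], [3, 3, 2]]
A^4 = [[6, 5, 5], [5, 6, 5], [5, 5, 6]]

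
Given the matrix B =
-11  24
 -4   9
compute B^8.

tr B = -2 and det B = -3, so the characteristic polynomial is λ² − (-2)λ + (-3) with roots 1 and -3.
Eigenvectors give P = [[-2, -3], [-1, -1]] with P⁻¹ = [[1, -3], [-1, 2]], and B = P·diag(1, -3)·P⁻¹.
Then B^8 = P·diag(1, 6561)·P⁻¹ = [[-2, -19683], [-1, -6561]] · [[1, -3], [-1, 2]] = [[19681, -39360], [6560, -13119]].

[[19681, -39360], [6560, -13119]]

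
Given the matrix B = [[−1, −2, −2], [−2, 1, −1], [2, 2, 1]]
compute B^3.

B^2 = [[1, −4, 2], [−2, 3, 2], [−4, 0, −5]]
B^3 = [[11, −2, 4], [0, 11, 3], [−6, −2, 3]]

[[11, −2, 4], [0, 11, 3], [−6, −2, 3]]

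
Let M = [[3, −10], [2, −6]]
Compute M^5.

tr M = −3 and det M = 2, so the characteristic polynomial is λ² − (−3)λ + (2) with roots −2 and −1.
Eigenvectors give P = [[2, 5], [1, 2]] with P⁻¹ = [[−2, 5], [1, −2]], and M = P·diag(−2, −1)·P⁻¹.
Then M^5 = P·diag(−32, −1)·P⁻¹ = [[−64, −5], [−32, −2]] · [[−2, 5], [1, −2]] = [[123, −310], [62, −156]].

[[123, −310], [62, −156]]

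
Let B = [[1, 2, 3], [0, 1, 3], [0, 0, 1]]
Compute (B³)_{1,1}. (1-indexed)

B = I + N where N = [[0, 2, 3], [0, 0, 3], [0, 0, 0]] is strictly upper-triangular, so N³ = 0.
(I + N)³ = I + 3·N + 3·N² = [[1, 6, 27], [0, 1, 9], [0, 0, 1]].

1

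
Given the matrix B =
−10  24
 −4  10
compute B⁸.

tr B = 0 and det B = −4, so the characteristic polynomial is λ² − (0)λ + (−4) with roots 2 and −2.
Eigenvectors give P = [[−2, 3], [−1, 1]] with P⁻¹ = [[1, −3], [1, −2]], and B = P·diag(2, −2)·P⁻¹.
Then B⁸ = P·diag(256, 256)·P⁻¹ = [[−512, 768], [−256, 256]] · [[1, −3], [1, −2]] = [[256, 0], [0, 256]].

[[256, 0], [0, 256]]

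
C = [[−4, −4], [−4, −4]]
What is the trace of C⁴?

C² = [[32, 32], [32, 32]]
C³ = [[−256, −256], [−256, −256]]
C⁴ = [[2048, 2048], [2048, 2048]]

4096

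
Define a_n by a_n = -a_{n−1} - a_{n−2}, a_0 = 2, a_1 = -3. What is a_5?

1

With companion matrix B = [[-1, -1], [1, 0]], [a_n, a_{n−1}]ᵀ = B·[a_{n−1}, a_{n−2}]ᵀ, so [a_5, a_4]ᵀ = B^4·[a_1, a_0]ᵀ.
B^4 = [[-1, -1], [1, 0]], giving [a_5, a_4]ᵀ = [[1], [-3]].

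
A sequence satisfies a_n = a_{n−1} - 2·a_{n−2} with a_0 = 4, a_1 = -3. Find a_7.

-61

With companion matrix A = [[1, -2], [1, 0]], [a_n, a_{n−1}]ᵀ = A·[a_{n−1}, a_{n−2}]ᵀ, so [a_7, a_6]ᵀ = A⁶·[a_1, a_0]ᵀ.
A⁶ = [[7, -10], [5, 2]], giving [a_7, a_6]ᵀ = [[-61], [-7]].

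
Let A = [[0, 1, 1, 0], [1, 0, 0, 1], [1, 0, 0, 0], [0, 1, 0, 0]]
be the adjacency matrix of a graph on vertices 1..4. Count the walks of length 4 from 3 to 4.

The number of length-4 walks from vertex 3 to vertex 4 is entry (3,4) of A⁴, where A is the adjacency matrix.
A² = [[2, 0, 0, 1], [0, 2, 1, 0], [0, 1, 1, 0], [1, 0, 0, 1]]
A³ = [[0, 3, 2, 0], [3, 0, 0, 2], [2, 0, 0, 1], [0, 2, 1, 0]]
A⁴ = [[5, 0, 0, 3], [0, 5, 3, 0], [0, 3, 2, 0], [3, 0, 0, 2]]

0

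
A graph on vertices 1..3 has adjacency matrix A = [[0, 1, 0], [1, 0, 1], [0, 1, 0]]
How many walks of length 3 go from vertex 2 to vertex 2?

The number of length-3 walks from vertex 2 to vertex 2 is entry (2,2) of A³, where A is the adjacency matrix.
A² = [[1, 0, 1], [0, 2, 0], [1, 0, 1]]
A³ = [[0, 2, 0], [2, 0, 2], [0, 2, 0]]

0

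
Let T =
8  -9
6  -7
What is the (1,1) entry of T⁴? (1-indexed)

tr T = 1 and det T = -2, so the characteristic polynomial is λ² − (1)λ + (-2) with roots -1 and 2.
Eigenvectors give P = [[1, 3], [1, 2]] with P⁻¹ = [[-2, 3], [1, -1]], and T = P·diag(-1, 2)·P⁻¹.
Then T⁴ = P·diag(1, 16)·P⁻¹ = [[1, 48], [1, 32]] · [[-2, 3], [1, -1]] = [[46, -45], [30, -29]].

46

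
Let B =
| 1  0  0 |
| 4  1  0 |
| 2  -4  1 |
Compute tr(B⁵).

3

B = I + N where N = [[0, 0, 0], [4, 0, 0], [2, -4, 0]] is strictly lower-triangular, so N³ = 0.
(I + N)⁵ = I + 5·N + 10·N² = [[1, 0, 0], [20, 1, 0], [-150, -20, 1]].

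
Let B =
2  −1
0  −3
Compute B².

[[4, 1], [0, 9]]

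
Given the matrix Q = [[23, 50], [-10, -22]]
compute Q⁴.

tr Q = 1 and det Q = -6, so the characteristic polynomial is λ² − (1)λ + (-6) with roots -2 and 3.
Eigenvectors give P = [[-2, 5], [1, -2]] with P⁻¹ = [[2, 5], [1, 2]], and Q = P·diag(-2, 3)·P⁻¹.
Then Q⁴ = P·diag(16, 81)·P⁻¹ = [[-32, 405], [16, -162]] · [[2, 5], [1, 2]] = [[341, 650], [-130, -244]].

[[341, 650], [-130, -244]]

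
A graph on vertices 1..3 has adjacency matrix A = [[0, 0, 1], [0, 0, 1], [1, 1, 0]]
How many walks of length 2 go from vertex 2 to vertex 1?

1

The number of length-2 walks from vertex 2 to vertex 1 is entry (2,1) of A², where A is the adjacency matrix.
A² = [[1, 1, 0], [1, 1, 0], [0, 0, 2]]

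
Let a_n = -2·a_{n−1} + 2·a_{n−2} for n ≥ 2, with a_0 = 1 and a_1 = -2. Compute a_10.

18272

With companion matrix B = [[-2, 2], [1, 0]], [a_n, a_{n−1}]ᵀ = B·[a_{n−1}, a_{n−2}]ᵀ, so [a_10, a_9]ᵀ = B^9·[a_1, a_0]ᵀ.
B^9 = [[-6688, 4896], [2448, -1792]], giving [a_10, a_9]ᵀ = [[18272], [-6688]].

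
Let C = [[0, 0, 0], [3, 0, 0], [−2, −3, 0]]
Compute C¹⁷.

[[0, 0, 0], [0, 0, 0], [0, 0, 0]]

C is strictly triangular, hence nilpotent: C³ = 0, so C¹⁷ = 0.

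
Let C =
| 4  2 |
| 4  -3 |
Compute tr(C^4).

881

C^2 = [[24, 2], [4, 17]]
C^3 = [[104, 42], [84, -43]]
C^4 = [[584, 82], [164, 297]]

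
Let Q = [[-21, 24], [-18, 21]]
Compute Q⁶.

tr Q = 0 and det Q = -9, so the characteristic polynomial is λ² − (0)λ + (-9) with roots 3 and -3.
Eigenvectors give P = [[-1, -4], [-1, -3]] with P⁻¹ = [[3, -4], [-1, 1]], and Q = P·diag(3, -3)·P⁻¹.
Then Q⁶ = P·diag(729, 729)·P⁻¹ = [[-729, -2916], [-729, -2187]] · [[3, -4], [-1, 1]] = [[729, 0], [0, 729]].

[[729, 0], [0, 729]]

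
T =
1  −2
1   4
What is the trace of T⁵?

tr T = 5 and det T = 6, so the characteristic polynomial is λ² − (5)λ + (6) with roots 2 and 3.
Eigenvectors give P = [[−2, 1], [1, −1]] with P⁻¹ = [[−1, −1], [−1, −2]], and T = P·diag(2, 3)·P⁻¹.
Then T⁵ = P·diag(32, 243)·P⁻¹ = [[−64, 243], [32, −243]] · [[−1, −1], [−1, −2]] = [[−179, −422], [211, 454]].

275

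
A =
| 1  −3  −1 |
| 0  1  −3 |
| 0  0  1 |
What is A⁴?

A = I + N where N = [[0, −3, −1], [0, 0, −3], [0, 0, 0]] is strictly upper-triangular, so N³ = 0.
(I + N)⁴ = I + 4·N + 6·N² = [[1, −12, 50], [0, 1, −12], [0, 0, 1]].

[[1, −12, 50], [0, 1, −12], [0, 0, 1]]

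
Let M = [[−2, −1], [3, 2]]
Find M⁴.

[[1, 0], [0, 1]]

M² = I (check: tr M = 0 and det M = −1), so M⁴ = I since 4 is even.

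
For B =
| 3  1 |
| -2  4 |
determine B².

[[7, 7], [-14, 14]]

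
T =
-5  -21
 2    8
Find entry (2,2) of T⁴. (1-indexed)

106

tr T = 3 and det T = 2, so the characteristic polynomial is λ² − (3)λ + (2) with roots 2 and 1.
Eigenvectors give P = [[-3, 7], [1, -2]] with P⁻¹ = [[2, 7], [1, 3]], and T = P·diag(2, 1)·P⁻¹.
Then T⁴ = P·diag(16, 1)·P⁻¹ = [[-48, 7], [16, -2]] · [[2, 7], [1, 3]] = [[-89, -315], [30, 106]].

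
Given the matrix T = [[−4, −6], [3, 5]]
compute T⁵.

[[−34, −66], [33, 65]]

tr T = 1 and det T = −2, so the characteristic polynomial is λ² − (1)λ + (−2) with roots −1 and 2.
Eigenvectors give P = [[−2, −1], [1, 1]] with P⁻¹ = [[−1, −1], [1, 2]], and T = P·diag(−1, 2)·P⁻¹.
Then T⁵ = P·diag(−1, 32)·P⁻¹ = [[2, −32], [−1, 32]] · [[−1, −1], [1, 2]] = [[−34, −66], [33, 65]].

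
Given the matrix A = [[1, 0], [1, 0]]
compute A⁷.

A² = A (a projection; rank 1, trace 1), so A⁷ = A.

[[1, 0], [1, 0]]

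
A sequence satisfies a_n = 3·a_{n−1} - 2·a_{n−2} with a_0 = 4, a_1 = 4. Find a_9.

4

With companion matrix A = [[3, -2], [1, 0]], [a_n, a_{n−1}]ᵀ = A·[a_{n−1}, a_{n−2}]ᵀ, so [a_9, a_8]ᵀ = A⁸·[a_1, a_0]ᵀ.
A⁸ = [[511, -510], [255, -254]], giving [a_9, a_8]ᵀ = [[4], [4]].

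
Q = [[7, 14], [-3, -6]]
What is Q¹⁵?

[[7, 14], [-3, -6]]

Q² = Q (a projection; rank 1, trace 1), so Q¹⁵ = Q.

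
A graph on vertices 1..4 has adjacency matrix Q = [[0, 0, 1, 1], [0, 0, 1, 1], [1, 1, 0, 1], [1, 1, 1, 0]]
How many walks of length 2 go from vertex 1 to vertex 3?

1

The number of length-2 walks from vertex 1 to vertex 3 is entry (1,3) of Q², where Q is the adjacency matrix.
Q² = [[2, 2, 1, 1], [2, 2, 1, 1], [1, 1, 3, 2], [1, 1, 2, 3]]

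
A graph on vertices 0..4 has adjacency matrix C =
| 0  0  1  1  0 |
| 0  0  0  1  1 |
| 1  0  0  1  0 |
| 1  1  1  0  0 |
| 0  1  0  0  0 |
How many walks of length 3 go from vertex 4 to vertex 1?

2

The number of length-3 walks from vertex 4 to vertex 1 is entry (4,1) of C^3, where C is the adjacency matrix.
C^2 = [[2, 1, 1, 1, 0], [1, 2, 1, 0, 0], [1, 1, 2, 1, 0], [1, 0, 1, 3, 1], [0, 0, 0, 1, 1]]
C^3 = [[2, 1, 3, 4, 1], [1, 0, 1, 4, 2], [3, 1, 2, 4, 1], [4, 4, 4, 2, 0], [1, 2, 1, 0, 0]]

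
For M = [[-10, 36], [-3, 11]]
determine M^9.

[[-1540, 6156], [-513, 2051]]

tr M = 1 and det M = -2, so the characteristic polynomial is λ² − (1)λ + (-2) with roots -1 and 2.
Eigenvectors give P = [[4, 3], [1, 1]] with P⁻¹ = [[1, -3], [-1, 4]], and M = P·diag(-1, 2)·P⁻¹.
Then M^9 = P·diag(-1, 512)·P⁻¹ = [[-4, 1536], [-1, 512]] · [[1, -3], [-1, 4]] = [[-1540, 6156], [-513, 2051]].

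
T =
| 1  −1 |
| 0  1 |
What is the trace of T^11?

T = I + N where N = [[0, −1], [0, 0]] is strictly upper-triangular, so N^2 = 0.
(I + N)^11 = I + 11·N = [[1, −11], [0, 1]].

2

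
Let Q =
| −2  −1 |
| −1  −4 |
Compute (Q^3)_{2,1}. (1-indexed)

−29

Q^2 = [[5, 6], [6, 17]]
Q^3 = [[−16, −29], [−29, −74]]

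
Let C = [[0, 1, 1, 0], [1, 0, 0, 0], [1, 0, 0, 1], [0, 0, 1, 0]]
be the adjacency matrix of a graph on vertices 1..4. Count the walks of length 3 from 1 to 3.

3

The number of length-3 walks from vertex 1 to vertex 3 is entry (1,3) of C³, where C is the adjacency matrix.
C² = [[2, 0, 0, 1], [0, 1, 1, 0], [0, 1, 2, 0], [1, 0, 0, 1]]
C³ = [[0, 2, 3, 0], [2, 0, 0, 1], [3, 0, 0, 2], [0, 1, 2, 0]]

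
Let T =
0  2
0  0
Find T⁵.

[[0, 0], [0, 0]]

T is strictly triangular, hence nilpotent: T² = 0, so T⁵ = 0.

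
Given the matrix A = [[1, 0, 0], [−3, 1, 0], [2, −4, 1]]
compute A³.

A = I + N where N = [[0, 0, 0], [−3, 0, 0], [2, −4, 0]] is strictly lower-triangular, so N³ = 0.
(I + N)³ = I + 3·N + 3·N² = [[1, 0, 0], [−9, 1, 0], [42, −12, 1]].

[[1, 0, 0], [−9, 1, 0], [42, −12, 1]]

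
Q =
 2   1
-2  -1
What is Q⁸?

[[2, 1], [-2, -1]]

Q² = Q (a projection; rank 1, trace 1), so Q⁸ = Q.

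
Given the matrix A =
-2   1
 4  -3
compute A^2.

[[8, -5], [-20, 13]]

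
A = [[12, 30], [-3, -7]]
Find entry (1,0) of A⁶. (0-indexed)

tr A = 5 and det A = 6, so the characteristic polynomial is λ² − (5)λ + (6) with roots 3 and 2.
Eigenvectors give P = [[10, -3], [-3, 1]] with P⁻¹ = [[1, 3], [3, 10]], and A = P·diag(3, 2)·P⁻¹.
Then A⁶ = P·diag(729, 64)·P⁻¹ = [[7290, -192], [-2187, 64]] · [[1, 3], [3, 10]] = [[6714, 19950], [-1995, -5921]].

-1995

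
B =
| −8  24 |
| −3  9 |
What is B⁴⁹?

[[−8, 24], [−3, 9]]

B² = B (a projection; rank 1, trace 1), so B⁴⁹ = B.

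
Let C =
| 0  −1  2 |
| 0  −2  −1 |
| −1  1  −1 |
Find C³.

[[1, −7, −7], [−3, −4, −4], [2, 1, 6]]

C² = [[−2, 4, −1], [1, 3, 3], [1, −2, −2]]
C³ = [[1, −7, −7], [−3, −4, −4], [2, 1, 6]]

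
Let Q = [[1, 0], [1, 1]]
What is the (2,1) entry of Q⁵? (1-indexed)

5

Q = I + N where N = [[0, 0], [1, 0]] is strictly lower-triangular, so N² = 0.
(I + N)⁵ = I + 5·N = [[1, 0], [5, 1]].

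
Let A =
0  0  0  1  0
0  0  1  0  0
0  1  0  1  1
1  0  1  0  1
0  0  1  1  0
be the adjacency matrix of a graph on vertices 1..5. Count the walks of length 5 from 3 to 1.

The number of length-5 walks from vertex 3 to vertex 1 is entry (3,1) of A⁵, where A is the adjacency matrix.
A² = [[1, 0, 1, 0, 1], [0, 1, 0, 1, 1], [1, 0, 3, 1, 1], [0, 1, 1, 3, 1], [1, 1, 1, 1, 2]]
A³ = [[0, 1, 1, 3, 1], [1, 0, 3, 1, 1], [1, 3, 2, 5, 4], [3, 1, 5, 2, 4], [1, 1, 4, 4, 2]]
A⁴ = [[3, 1, 5, 2, 4], [1, 3, 2, 5, 4], [5, 2, 12, 7, 7], [2, 5, 7, 12, 7], [4, 4, 7, 7, 8]]
A⁵ = [[2, 5, 7, 12, 7], [5, 2, 12, 7, 7], [7, 12, 16, 24, 19], [12, 7, 24, 16, 19], [7, 7, 19, 19, 14]]

7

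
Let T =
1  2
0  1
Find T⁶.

T = I + N where N = [[0, 2], [0, 0]] is strictly upper-triangular, so N² = 0.
(I + N)⁶ = I + 6·N = [[1, 12], [0, 1]].

[[1, 12], [0, 1]]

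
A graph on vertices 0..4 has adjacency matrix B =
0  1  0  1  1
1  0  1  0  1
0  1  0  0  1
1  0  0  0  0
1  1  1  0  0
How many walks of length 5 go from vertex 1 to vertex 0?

The number of length-5 walks from vertex 1 to vertex 0 is entry (1,0) of B^5, where B is the adjacency matrix.
B^2 = [[3, 1, 2, 0, 1], [1, 3, 1, 1, 2], [2, 1, 2, 0, 1], [0, 1, 0, 1, 1], [1, 2, 1, 1, 3]]
B^3 = [[2, 6, 2, 3, 6], [6, 4, 5, 1, 5], [2, 5, 2, 2, 5], [3, 1, 2, 0, 1], [6, 5, 5, 1, 4]]
B^4 = [[15, 10, 12, 2, 10], [10, 16, 9, 6, 15], [12, 9, 10, 2, 9], [2, 6, 2, 3, 6], [10, 15, 9, 6, 16]]
B^5 = [[22, 37, 20, 15, 37], [37, 34, 31, 10, 35], [20, 31, 18, 12, 31], [15, 10, 12, 2, 10], [37, 35, 31, 10, 34]]

37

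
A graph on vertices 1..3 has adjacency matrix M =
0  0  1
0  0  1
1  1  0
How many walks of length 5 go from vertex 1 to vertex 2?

0

The number of length-5 walks from vertex 1 to vertex 2 is entry (1,2) of M^5, where M is the adjacency matrix.
M^2 = [[1, 1, 0], [1, 1, 0], [0, 0, 2]]
M^3 = [[0, 0, 2], [0, 0, 2], [2, 2, 0]]
M^4 = [[2, 2, 0], [2, 2, 0], [0, 0, 4]]
M^5 = [[0, 0, 4], [0, 0, 4], [4, 4, 0]]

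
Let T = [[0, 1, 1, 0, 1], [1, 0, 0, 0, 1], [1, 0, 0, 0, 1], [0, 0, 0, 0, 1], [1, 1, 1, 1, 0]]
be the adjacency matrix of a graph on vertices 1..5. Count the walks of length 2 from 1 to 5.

The number of length-2 walks from vertex 1 to vertex 5 is entry (1,5) of T², where T is the adjacency matrix.
T² = [[3, 1, 1, 1, 2], [1, 2, 2, 1, 1], [1, 2, 2, 1, 1], [1, 1, 1, 1, 0], [2, 1, 1, 0, 4]]

2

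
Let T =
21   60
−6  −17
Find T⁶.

tr T = 4 and det T = 3, so the characteristic polynomial is λ² − (4)λ + (3) with roots 3 and 1.
Eigenvectors give P = [[10, −3], [−3, 1]] with P⁻¹ = [[1, 3], [3, 10]], and T = P·diag(3, 1)·P⁻¹.
Then T⁶ = P·diag(729, 1)·P⁻¹ = [[7290, −3], [−2187, 1]] · [[1, 3], [3, 10]] = [[7281, 21840], [−2184, −6551]].

[[7281, 21840], [−2184, −6551]]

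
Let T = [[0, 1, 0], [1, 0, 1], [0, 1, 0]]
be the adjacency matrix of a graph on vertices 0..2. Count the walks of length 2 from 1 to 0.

0

The number of length-2 walks from vertex 1 to vertex 0 is entry (1,0) of T², where T is the adjacency matrix.
T² = [[1, 0, 1], [0, 2, 0], [1, 0, 1]]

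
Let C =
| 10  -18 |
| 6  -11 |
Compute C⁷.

tr C = -1 and det C = -2, so the characteristic polynomial is λ² − (-1)λ + (-2) with roots -2 and 1.
Eigenvectors give P = [[-3, 2], [-2, 1]] with P⁻¹ = [[1, -2], [2, -3]], and C = P·diag(-2, 1)·P⁻¹.
Then C⁷ = P·diag(-128, 1)·P⁻¹ = [[384, 2], [256, 1]] · [[1, -2], [2, -3]] = [[388, -774], [258, -515]].

[[388, -774], [258, -515]]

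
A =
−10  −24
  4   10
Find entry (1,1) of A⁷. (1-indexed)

tr A = 0 and det A = −4, so the characteristic polynomial is λ² − (0)λ + (−4) with roots −2 and 2.
Eigenvectors give P = [[−3, −2], [1, 1]] with P⁻¹ = [[−1, −2], [1, 3]], and A = P·diag(−2, 2)·P⁻¹.
Then A⁷ = P·diag(−128, 128)·P⁻¹ = [[384, −256], [−128, 128]] · [[−1, −2], [1, 3]] = [[−640, −1536], [256, 640]].

−640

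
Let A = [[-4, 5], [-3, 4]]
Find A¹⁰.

A² = I (check: tr A = 0 and det A = -1), so A¹⁰ = I since 10 is even.

[[1, 0], [0, 1]]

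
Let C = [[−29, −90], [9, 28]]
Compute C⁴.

tr C = −1 and det C = −2, so the characteristic polynomial is λ² − (−1)λ + (−2) with roots −2 and 1.
Eigenvectors give P = [[10, 3], [−3, −1]] with P⁻¹ = [[1, 3], [−3, −10]], and C = P·diag(−2, 1)·P⁻¹.
Then C⁴ = P·diag(16, 1)·P⁻¹ = [[160, 3], [−48, −1]] · [[1, 3], [−3, −10]] = [[151, 450], [−45, −134]].

[[151, 450], [−45, −134]]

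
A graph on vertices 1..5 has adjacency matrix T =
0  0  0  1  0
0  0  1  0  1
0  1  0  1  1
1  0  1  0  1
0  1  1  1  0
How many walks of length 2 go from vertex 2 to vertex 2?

2

The number of length-2 walks from vertex 2 to vertex 2 is entry (2,2) of T², where T is the adjacency matrix.
T² = [[1, 0, 1, 0, 1], [0, 2, 1, 2, 1], [1, 1, 3, 1, 2], [0, 2, 1, 3, 1], [1, 1, 2, 1, 3]]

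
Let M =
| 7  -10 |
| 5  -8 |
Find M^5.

tr M = -1 and det M = -6, so the characteristic polynomial is λ² − (-1)λ + (-6) with roots -3 and 2.
Eigenvectors give P = [[1, 2], [1, 1]] with P⁻¹ = [[-1, 2], [1, -1]], and M = P·diag(-3, 2)·P⁻¹.
Then M^5 = P·diag(-243, 32)·P⁻¹ = [[-243, 64], [-243, 32]] · [[-1, 2], [1, -1]] = [[307, -550], [275, -518]].

[[307, -550], [275, -518]]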